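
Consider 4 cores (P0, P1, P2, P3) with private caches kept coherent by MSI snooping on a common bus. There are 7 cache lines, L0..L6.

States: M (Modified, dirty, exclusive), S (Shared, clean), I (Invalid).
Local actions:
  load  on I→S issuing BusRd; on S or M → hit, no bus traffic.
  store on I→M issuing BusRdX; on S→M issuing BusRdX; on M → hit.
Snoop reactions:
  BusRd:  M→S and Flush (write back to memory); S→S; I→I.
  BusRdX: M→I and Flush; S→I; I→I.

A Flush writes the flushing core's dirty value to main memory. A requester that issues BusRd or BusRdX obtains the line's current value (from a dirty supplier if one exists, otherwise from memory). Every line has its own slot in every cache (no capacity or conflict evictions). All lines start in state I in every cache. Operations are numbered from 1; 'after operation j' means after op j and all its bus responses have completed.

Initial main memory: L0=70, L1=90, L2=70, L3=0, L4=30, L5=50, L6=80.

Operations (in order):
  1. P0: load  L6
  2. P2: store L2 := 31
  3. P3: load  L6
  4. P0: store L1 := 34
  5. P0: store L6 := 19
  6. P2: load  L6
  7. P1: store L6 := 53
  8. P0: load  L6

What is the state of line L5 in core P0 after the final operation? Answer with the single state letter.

1. P0: load  L6  bus=[BusRd]  L6: P0=S P1=I P2=I P3=I  mem[L6]=80
2. P2: store L2 := 31  bus=[BusRdX]  L2: P0=I P1=I P2=M P3=I  mem[L2]=70
3. P3: load  L6  bus=[BusRd]  L6: P0=S P1=I P2=I P3=S  mem[L6]=80
4. P0: store L1 := 34  bus=[BusRdX]  L1: P0=M P1=I P2=I P3=I  mem[L1]=90
5. P0: store L6 := 19  bus=[BusRdX]  L6: P0=M P1=I P2=I P3=I  mem[L6]=80
6. P2: load  L6  bus=[BusRd,Flush]  L6: P0=S P1=I P2=S P3=I  mem[L6]=19
7. P1: store L6 := 53  bus=[BusRdX]  L6: P0=I P1=M P2=I P3=I  mem[L6]=19
8. P0: load  L6  bus=[BusRd,Flush]  L6: P0=S P1=S P2=I P3=I  mem[L6]=53

state = I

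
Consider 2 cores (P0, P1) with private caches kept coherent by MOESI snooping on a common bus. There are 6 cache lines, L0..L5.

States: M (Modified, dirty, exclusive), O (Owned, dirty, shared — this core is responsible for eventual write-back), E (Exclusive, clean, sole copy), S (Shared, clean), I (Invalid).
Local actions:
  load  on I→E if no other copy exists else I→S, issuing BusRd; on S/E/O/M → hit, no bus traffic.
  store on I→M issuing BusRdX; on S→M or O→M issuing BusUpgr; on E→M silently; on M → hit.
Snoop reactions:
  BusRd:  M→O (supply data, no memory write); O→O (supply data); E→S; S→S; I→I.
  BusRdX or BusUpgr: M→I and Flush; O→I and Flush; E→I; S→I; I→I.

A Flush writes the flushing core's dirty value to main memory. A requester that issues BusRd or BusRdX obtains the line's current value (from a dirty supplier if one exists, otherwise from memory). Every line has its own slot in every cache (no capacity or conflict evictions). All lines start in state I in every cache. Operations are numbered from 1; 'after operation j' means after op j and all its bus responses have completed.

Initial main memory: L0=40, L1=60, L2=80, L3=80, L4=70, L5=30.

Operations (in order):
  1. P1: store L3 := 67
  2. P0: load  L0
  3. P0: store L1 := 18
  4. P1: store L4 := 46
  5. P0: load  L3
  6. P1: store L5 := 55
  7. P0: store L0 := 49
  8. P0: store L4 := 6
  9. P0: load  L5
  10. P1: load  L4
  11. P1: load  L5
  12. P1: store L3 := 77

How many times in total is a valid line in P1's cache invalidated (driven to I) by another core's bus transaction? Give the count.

step 1: P1: store L3 := 67  ⟶  IM  (L3)  txn=BusRdX  M[L3]=80
step 2: P0: load  L0  ⟶  EI  (L0)  txn=BusRd  M[L0]=40
step 3: P0: store L1 := 18  ⟶  MI  (L1)  txn=BusRdX  M[L1]=60
step 4: P1: store L4 := 46  ⟶  IM  (L4)  txn=BusRdX  M[L4]=70
step 5: P0: load  L3  ⟶  SO  (L3)  txn=BusRd  M[L3]=80
step 6: P1: store L5 := 55  ⟶  IM  (L5)  txn=BusRdX  M[L5]=30
step 7: P0: store L0 := 49  ⟶  MI  (L0)  txn=∅  M[L0]=40
step 8: P0: store L4 := 6  ⟶  MI  (L4)  txn=BusRdX+Flush  M[L4]=46
step 9: P0: load  L5  ⟶  SO  (L5)  txn=BusRd  M[L5]=30
step 10: P1: load  L4  ⟶  OS  (L4)  txn=BusRd  M[L4]=46
step 11: P1: load  L5  ⟶  SO  (L5)  txn=∅  M[L5]=30
step 12: P1: store L3 := 77  ⟶  IM  (L3)  txn=BusUpgr  M[L3]=80

invalidations = 1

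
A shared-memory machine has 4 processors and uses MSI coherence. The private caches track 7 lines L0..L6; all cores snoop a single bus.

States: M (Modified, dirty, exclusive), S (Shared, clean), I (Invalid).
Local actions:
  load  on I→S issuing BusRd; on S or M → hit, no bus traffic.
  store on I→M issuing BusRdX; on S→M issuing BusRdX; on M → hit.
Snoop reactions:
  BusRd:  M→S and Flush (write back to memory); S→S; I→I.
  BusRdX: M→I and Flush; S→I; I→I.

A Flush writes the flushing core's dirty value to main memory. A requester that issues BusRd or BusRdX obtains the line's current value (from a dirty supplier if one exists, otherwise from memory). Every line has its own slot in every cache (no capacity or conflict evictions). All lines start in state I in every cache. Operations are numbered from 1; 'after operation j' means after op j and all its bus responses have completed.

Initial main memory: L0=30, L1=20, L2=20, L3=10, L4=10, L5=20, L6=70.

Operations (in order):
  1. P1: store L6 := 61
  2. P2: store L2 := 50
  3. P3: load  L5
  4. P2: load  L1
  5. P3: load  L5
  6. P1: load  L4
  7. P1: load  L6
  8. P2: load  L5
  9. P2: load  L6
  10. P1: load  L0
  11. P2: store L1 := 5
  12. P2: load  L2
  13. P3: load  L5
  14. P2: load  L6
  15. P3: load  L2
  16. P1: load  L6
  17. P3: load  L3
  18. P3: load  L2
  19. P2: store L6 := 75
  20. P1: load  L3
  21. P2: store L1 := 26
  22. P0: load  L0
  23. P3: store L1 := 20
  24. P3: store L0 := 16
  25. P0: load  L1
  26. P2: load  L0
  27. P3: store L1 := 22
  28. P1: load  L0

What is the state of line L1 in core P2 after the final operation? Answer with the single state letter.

  op1 P1: store L6 := 61 → I/M/I/I on L6; bus BusRdX; mem=70
  op2 P2: store L2 := 50 → I/I/M/I on L2; bus BusRdX; mem=20
  op3 P3: load  L5 → I/I/I/S on L5; bus BusRd; mem=20
  op4 P2: load  L1 → I/I/S/I on L1; bus BusRd; mem=20
  op5 P3: load  L5 → I/I/I/S on L5; bus (none); mem=20
  op6 P1: load  L4 → I/S/I/I on L4; bus BusRd; mem=10
  op7 P1: load  L6 → I/M/I/I on L6; bus (none); mem=70
  op8 P2: load  L5 → I/I/S/S on L5; bus BusRd; mem=20
  op9 P2: load  L6 → I/S/S/I on L6; bus BusRd Flush; mem=61
  op10 P1: load  L0 → I/S/I/I on L0; bus BusRd; mem=30
  op11 P2: store L1 := 5 → I/I/M/I on L1; bus BusRdX; mem=20
  op12 P2: load  L2 → I/I/M/I on L2; bus (none); mem=20
  op13 P3: load  L5 → I/I/S/S on L5; bus (none); mem=20
  op14 P2: load  L6 → I/S/S/I on L6; bus (none); mem=61
  op15 P3: load  L2 → I/I/S/S on L2; bus BusRd Flush; mem=50
  op16 P1: load  L6 → I/S/S/I on L6; bus (none); mem=61
  op17 P3: load  L3 → I/I/I/S on L3; bus BusRd; mem=10
  op18 P3: load  L2 → I/I/S/S on L2; bus (none); mem=50
  op19 P2: store L6 := 75 → I/I/M/I on L6; bus BusRdX; mem=61
  op20 P1: load  L3 → I/S/I/S on L3; bus BusRd; mem=10
  op21 P2: store L1 := 26 → I/I/M/I on L1; bus (none); mem=20
  op22 P0: load  L0 → S/S/I/I on L0; bus BusRd; mem=30
  op23 P3: store L1 := 20 → I/I/I/M on L1; bus BusRdX Flush; mem=26
  op24 P3: store L0 := 16 → I/I/I/M on L0; bus BusRdX; mem=30
  op25 P0: load  L1 → S/I/I/S on L1; bus BusRd Flush; mem=20
  op26 P2: load  L0 → I/I/S/S on L0; bus BusRd Flush; mem=16
  op27 P3: store L1 := 22 → I/I/I/M on L1; bus BusRdX; mem=20
  op28 P1: load  L0 → I/S/S/S on L0; bus BusRd; mem=16

state = I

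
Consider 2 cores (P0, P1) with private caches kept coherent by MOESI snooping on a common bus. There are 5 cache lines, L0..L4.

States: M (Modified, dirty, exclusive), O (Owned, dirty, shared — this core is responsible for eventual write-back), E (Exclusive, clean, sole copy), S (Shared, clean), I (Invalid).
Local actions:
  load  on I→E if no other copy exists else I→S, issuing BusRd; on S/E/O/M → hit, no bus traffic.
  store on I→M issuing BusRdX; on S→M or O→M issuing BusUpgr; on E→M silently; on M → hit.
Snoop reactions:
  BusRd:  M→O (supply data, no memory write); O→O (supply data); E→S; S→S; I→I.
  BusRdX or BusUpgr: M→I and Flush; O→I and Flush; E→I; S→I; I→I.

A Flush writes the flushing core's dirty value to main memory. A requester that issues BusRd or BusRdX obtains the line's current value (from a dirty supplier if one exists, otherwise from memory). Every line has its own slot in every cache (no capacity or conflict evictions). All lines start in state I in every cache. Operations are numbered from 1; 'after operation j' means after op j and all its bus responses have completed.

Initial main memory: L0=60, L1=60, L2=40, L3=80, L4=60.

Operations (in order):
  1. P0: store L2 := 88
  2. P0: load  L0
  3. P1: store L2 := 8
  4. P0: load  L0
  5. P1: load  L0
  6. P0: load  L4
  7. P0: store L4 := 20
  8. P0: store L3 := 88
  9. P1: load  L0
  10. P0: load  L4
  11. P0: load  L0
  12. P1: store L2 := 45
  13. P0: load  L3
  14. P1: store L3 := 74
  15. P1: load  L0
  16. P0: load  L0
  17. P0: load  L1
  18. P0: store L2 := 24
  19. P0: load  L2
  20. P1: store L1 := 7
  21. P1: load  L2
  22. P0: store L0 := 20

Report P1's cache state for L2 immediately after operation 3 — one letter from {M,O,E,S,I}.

  op1 P0: store L2 := 88 → M/I on L2; bus BusRdX; mem=40
  op2 P0: load  L0 → E/I on L0; bus BusRd; mem=60
  op3 P1: store L2 := 8 → I/M on L2; bus BusRdX Flush; mem=88
  op4 P0: load  L0 → E/I on L0; bus (none); mem=60
  op5 P1: load  L0 → S/S on L0; bus BusRd; mem=60
  op6 P0: load  L4 → E/I on L4; bus BusRd; mem=60
  op7 P0: store L4 := 20 → M/I on L4; bus (none); mem=60
  op8 P0: store L3 := 88 → M/I on L3; bus BusRdX; mem=80
  op9 P1: load  L0 → S/S on L0; bus (none); mem=60
  op10 P0: load  L4 → M/I on L4; bus (none); mem=60
  op11 P0: load  L0 → S/S on L0; bus (none); mem=60
  op12 P1: store L2 := 45 → I/M on L2; bus (none); mem=88
  op13 P0: load  L3 → M/I on L3; bus (none); mem=80
  op14 P1: store L3 := 74 → I/M on L3; bus BusRdX Flush; mem=88
  op15 P1: load  L0 → S/S on L0; bus (none); mem=60
  op16 P0: load  L0 → S/S on L0; bus (none); mem=60
  op17 P0: load  L1 → E/I on L1; bus BusRd; mem=60
  op18 P0: store L2 := 24 → M/I on L2; bus BusRdX Flush; mem=45
  op19 P0: load  L2 → M/I on L2; bus (none); mem=45
  op20 P1: store L1 := 7 → I/M on L1; bus BusRdX; mem=60
  op21 P1: load  L2 → O/S on L2; bus BusRd; mem=45
  op22 P0: store L0 := 20 → M/I on L0; bus BusUpgr; mem=60

state = M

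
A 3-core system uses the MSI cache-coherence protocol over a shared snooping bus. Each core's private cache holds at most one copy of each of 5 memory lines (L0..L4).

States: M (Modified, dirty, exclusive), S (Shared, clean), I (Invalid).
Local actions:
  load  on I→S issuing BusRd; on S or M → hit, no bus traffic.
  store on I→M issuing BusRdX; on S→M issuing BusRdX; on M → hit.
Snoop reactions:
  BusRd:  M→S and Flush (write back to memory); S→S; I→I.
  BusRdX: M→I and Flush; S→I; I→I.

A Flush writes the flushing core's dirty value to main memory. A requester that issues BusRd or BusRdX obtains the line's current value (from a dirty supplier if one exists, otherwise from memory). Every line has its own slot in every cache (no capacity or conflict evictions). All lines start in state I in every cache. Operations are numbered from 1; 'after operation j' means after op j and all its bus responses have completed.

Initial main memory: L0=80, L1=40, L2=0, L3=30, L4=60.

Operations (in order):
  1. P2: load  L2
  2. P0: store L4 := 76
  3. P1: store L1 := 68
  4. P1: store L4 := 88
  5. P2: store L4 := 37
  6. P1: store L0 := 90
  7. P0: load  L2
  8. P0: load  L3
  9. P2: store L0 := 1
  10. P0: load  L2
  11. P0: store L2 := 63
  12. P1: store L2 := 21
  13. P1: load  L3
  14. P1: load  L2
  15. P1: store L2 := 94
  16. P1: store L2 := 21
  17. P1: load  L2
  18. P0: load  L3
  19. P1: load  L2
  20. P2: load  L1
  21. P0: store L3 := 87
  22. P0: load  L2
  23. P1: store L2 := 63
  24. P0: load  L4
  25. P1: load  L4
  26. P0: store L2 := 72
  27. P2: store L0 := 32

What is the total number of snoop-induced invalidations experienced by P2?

step 1: P2: load  L2  ⟶  IIS  (L2)  txn=BusRd  M[L2]=0
step 2: P0: store L4 := 76  ⟶  MII  (L4)  txn=BusRdX  M[L4]=60
step 3: P1: store L1 := 68  ⟶  IMI  (L1)  txn=BusRdX  M[L1]=40
step 4: P1: store L4 := 88  ⟶  IMI  (L4)  txn=BusRdX+Flush  M[L4]=76
step 5: P2: store L4 := 37  ⟶  IIM  (L4)  txn=BusRdX+Flush  M[L4]=88
step 6: P1: store L0 := 90  ⟶  IMI  (L0)  txn=BusRdX  M[L0]=80
step 7: P0: load  L2  ⟶  SIS  (L2)  txn=BusRd  M[L2]=0
step 8: P0: load  L3  ⟶  SII  (L3)  txn=BusRd  M[L3]=30
step 9: P2: store L0 := 1  ⟶  IIM  (L0)  txn=BusRdX+Flush  M[L0]=90
step 10: P0: load  L2  ⟶  SIS  (L2)  txn=∅  M[L2]=0
step 11: P0: store L2 := 63  ⟶  MII  (L2)  txn=BusRdX  M[L2]=0
step 12: P1: store L2 := 21  ⟶  IMI  (L2)  txn=BusRdX+Flush  M[L2]=63
step 13: P1: load  L3  ⟶  SSI  (L3)  txn=BusRd  M[L3]=30
step 14: P1: load  L2  ⟶  IMI  (L2)  txn=∅  M[L2]=63
step 15: P1: store L2 := 94  ⟶  IMI  (L2)  txn=∅  M[L2]=63
step 16: P1: store L2 := 21  ⟶  IMI  (L2)  txn=∅  M[L2]=63
step 17: P1: load  L2  ⟶  IMI  (L2)  txn=∅  M[L2]=63
step 18: P0: load  L3  ⟶  SSI  (L3)  txn=∅  M[L3]=30
step 19: P1: load  L2  ⟶  IMI  (L2)  txn=∅  M[L2]=63
step 20: P2: load  L1  ⟶  ISS  (L1)  txn=BusRd+Flush  M[L1]=68
step 21: P0: store L3 := 87  ⟶  MII  (L3)  txn=BusRdX  M[L3]=30
step 22: P0: load  L2  ⟶  SSI  (L2)  txn=BusRd+Flush  M[L2]=21
step 23: P1: store L2 := 63  ⟶  IMI  (L2)  txn=BusRdX  M[L2]=21
step 24: P0: load  L4  ⟶  SIS  (L4)  txn=BusRd+Flush  M[L4]=37
step 25: P1: load  L4  ⟶  SSS  (L4)  txn=BusRd  M[L4]=37
step 26: P0: store L2 := 72  ⟶  MII  (L2)  txn=BusRdX+Flush  M[L2]=63
step 27: P2: store L0 := 32  ⟶  IIM  (L0)  txn=∅  M[L0]=90

invalidations = 1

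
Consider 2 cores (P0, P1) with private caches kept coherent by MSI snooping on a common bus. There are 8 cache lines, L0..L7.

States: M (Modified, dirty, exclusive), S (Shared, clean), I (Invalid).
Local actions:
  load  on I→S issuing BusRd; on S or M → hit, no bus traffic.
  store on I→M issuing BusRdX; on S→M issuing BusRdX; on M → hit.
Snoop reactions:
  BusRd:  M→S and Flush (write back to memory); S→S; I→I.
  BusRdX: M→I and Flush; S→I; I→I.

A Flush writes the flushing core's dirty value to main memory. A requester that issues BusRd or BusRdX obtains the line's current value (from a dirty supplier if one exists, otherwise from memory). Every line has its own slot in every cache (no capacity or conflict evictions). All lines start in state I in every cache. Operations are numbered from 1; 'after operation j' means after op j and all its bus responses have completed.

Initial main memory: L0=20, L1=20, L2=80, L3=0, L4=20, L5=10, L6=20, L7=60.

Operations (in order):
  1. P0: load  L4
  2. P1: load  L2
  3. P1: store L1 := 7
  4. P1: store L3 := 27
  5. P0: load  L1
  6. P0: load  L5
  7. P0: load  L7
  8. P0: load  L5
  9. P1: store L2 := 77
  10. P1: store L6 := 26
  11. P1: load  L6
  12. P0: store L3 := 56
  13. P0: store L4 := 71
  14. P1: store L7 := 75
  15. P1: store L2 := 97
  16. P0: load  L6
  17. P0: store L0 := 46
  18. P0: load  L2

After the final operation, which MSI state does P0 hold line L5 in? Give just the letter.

state = S

step 1: P0: load  L4  ⟶  SI  (L4)  txn=BusRd  M[L4]=20
step 2: P1: load  L2  ⟶  IS  (L2)  txn=BusRd  M[L2]=80
step 3: P1: store L1 := 7  ⟶  IM  (L1)  txn=BusRdX  M[L1]=20
step 4: P1: store L3 := 27  ⟶  IM  (L3)  txn=BusRdX  M[L3]=0
step 5: P0: load  L1  ⟶  SS  (L1)  txn=BusRd+Flush  M[L1]=7
step 6: P0: load  L5  ⟶  SI  (L5)  txn=BusRd  M[L5]=10
step 7: P0: load  L7  ⟶  SI  (L7)  txn=BusRd  M[L7]=60
step 8: P0: load  L5  ⟶  SI  (L5)  txn=∅  M[L5]=10
step 9: P1: store L2 := 77  ⟶  IM  (L2)  txn=BusRdX  M[L2]=80
step 10: P1: store L6 := 26  ⟶  IM  (L6)  txn=BusRdX  M[L6]=20
step 11: P1: load  L6  ⟶  IM  (L6)  txn=∅  M[L6]=20
step 12: P0: store L3 := 56  ⟶  MI  (L3)  txn=BusRdX+Flush  M[L3]=27
step 13: P0: store L4 := 71  ⟶  MI  (L4)  txn=BusRdX  M[L4]=20
step 14: P1: store L7 := 75  ⟶  IM  (L7)  txn=BusRdX  M[L7]=60
step 15: P1: store L2 := 97  ⟶  IM  (L2)  txn=∅  M[L2]=80
step 16: P0: load  L6  ⟶  SS  (L6)  txn=BusRd+Flush  M[L6]=26
step 17: P0: store L0 := 46  ⟶  MI  (L0)  txn=BusRdX  M[L0]=20
step 18: P0: load  L2  ⟶  SS  (L2)  txn=BusRd+Flush  M[L2]=97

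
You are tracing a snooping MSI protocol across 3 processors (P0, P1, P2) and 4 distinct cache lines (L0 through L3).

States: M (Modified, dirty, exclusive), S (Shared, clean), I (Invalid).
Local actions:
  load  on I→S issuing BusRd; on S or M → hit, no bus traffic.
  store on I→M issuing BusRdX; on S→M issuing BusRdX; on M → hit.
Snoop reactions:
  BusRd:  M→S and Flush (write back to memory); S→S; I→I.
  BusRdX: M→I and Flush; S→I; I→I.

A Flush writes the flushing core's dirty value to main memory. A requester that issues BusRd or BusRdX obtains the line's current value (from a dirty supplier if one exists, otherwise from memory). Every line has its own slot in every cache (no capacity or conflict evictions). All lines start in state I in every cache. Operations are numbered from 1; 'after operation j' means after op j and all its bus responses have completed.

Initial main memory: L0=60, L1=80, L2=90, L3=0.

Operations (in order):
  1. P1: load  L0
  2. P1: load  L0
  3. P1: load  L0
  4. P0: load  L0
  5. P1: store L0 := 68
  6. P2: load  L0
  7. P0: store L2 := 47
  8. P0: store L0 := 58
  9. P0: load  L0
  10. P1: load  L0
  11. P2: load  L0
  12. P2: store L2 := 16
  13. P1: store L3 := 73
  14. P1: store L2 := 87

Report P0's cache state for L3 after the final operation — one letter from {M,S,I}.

state = I

  op1 P1: load  L0 → I/S/I on L0; bus BusRd; mem=60
  op2 P1: load  L0 → I/S/I on L0; bus (none); mem=60
  op3 P1: load  L0 → I/S/I on L0; bus (none); mem=60
  op4 P0: load  L0 → S/S/I on L0; bus BusRd; mem=60
  op5 P1: store L0 := 68 → I/M/I on L0; bus BusRdX; mem=60
  op6 P2: load  L0 → I/S/S on L0; bus BusRd Flush; mem=68
  op7 P0: store L2 := 47 → M/I/I on L2; bus BusRdX; mem=90
  op8 P0: store L0 := 58 → M/I/I on L0; bus BusRdX; mem=68
  op9 P0: load  L0 → M/I/I on L0; bus (none); mem=68
  op10 P1: load  L0 → S/S/I on L0; bus BusRd Flush; mem=58
  op11 P2: load  L0 → S/S/S on L0; bus BusRd; mem=58
  op12 P2: store L2 := 16 → I/I/M on L2; bus BusRdX Flush; mem=47
  op13 P1: store L3 := 73 → I/M/I on L3; bus BusRdX; mem=0
  op14 P1: store L2 := 87 → I/M/I on L2; bus BusRdX Flush; mem=16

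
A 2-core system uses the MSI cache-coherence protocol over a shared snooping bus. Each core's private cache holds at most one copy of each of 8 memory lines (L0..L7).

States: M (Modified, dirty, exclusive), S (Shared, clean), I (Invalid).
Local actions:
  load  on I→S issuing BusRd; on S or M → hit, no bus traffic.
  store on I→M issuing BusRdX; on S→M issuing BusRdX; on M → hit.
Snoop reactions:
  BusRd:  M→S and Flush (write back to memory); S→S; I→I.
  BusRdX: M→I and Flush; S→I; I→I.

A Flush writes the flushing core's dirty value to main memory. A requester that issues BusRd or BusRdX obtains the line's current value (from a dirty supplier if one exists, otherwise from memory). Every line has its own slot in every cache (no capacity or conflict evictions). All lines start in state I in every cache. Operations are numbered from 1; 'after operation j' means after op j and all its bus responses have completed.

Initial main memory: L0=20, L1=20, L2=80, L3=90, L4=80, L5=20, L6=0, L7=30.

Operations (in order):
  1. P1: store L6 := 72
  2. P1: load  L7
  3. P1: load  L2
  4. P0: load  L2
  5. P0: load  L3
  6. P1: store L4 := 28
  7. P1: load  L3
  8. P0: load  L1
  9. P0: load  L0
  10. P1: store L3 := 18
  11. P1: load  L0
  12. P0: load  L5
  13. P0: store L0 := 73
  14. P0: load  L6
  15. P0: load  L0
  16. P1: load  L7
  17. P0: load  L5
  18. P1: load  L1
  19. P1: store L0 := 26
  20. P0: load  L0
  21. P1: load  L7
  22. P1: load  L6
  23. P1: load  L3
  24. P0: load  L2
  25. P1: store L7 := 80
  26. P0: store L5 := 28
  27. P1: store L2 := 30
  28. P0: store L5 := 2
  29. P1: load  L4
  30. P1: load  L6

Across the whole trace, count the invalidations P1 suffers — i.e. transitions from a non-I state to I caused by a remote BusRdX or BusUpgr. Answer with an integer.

invalidations = 1

1. P1: store L6 := 72  bus=[BusRdX]  L6: P0=I P1=M  mem[L6]=0
2. P1: load  L7  bus=[BusRd]  L7: P0=I P1=S  mem[L7]=30
3. P1: load  L2  bus=[BusRd]  L2: P0=I P1=S  mem[L2]=80
4. P0: load  L2  bus=[BusRd]  L2: P0=S P1=S  mem[L2]=80
5. P0: load  L3  bus=[BusRd]  L3: P0=S P1=I  mem[L3]=90
6. P1: store L4 := 28  bus=[BusRdX]  L4: P0=I P1=M  mem[L4]=80
7. P1: load  L3  bus=[BusRd]  L3: P0=S P1=S  mem[L3]=90
8. P0: load  L1  bus=[BusRd]  L1: P0=S P1=I  mem[L1]=20
9. P0: load  L0  bus=[BusRd]  L0: P0=S P1=I  mem[L0]=20
10. P1: store L3 := 18  bus=[BusRdX]  L3: P0=I P1=M  mem[L3]=90
11. P1: load  L0  bus=[BusRd]  L0: P0=S P1=S  mem[L0]=20
12. P0: load  L5  bus=[BusRd]  L5: P0=S P1=I  mem[L5]=20
13. P0: store L0 := 73  bus=[BusRdX]  L0: P0=M P1=I  mem[L0]=20
14. P0: load  L6  bus=[BusRd,Flush]  L6: P0=S P1=S  mem[L6]=72
15. P0: load  L0  bus=[-]  L0: P0=M P1=I  mem[L0]=20
16. P1: load  L7  bus=[-]  L7: P0=I P1=S  mem[L7]=30
17. P0: load  L5  bus=[-]  L5: P0=S P1=I  mem[L5]=20
18. P1: load  L1  bus=[BusRd]  L1: P0=S P1=S  mem[L1]=20
19. P1: store L0 := 26  bus=[BusRdX,Flush]  L0: P0=I P1=M  mem[L0]=73
20. P0: load  L0  bus=[BusRd,Flush]  L0: P0=S P1=S  mem[L0]=26
21. P1: load  L7  bus=[-]  L7: P0=I P1=S  mem[L7]=30
22. P1: load  L6  bus=[-]  L6: P0=S P1=S  mem[L6]=72
23. P1: load  L3  bus=[-]  L3: P0=I P1=M  mem[L3]=90
24. P0: load  L2  bus=[-]  L2: P0=S P1=S  mem[L2]=80
25. P1: store L7 := 80  bus=[BusRdX]  L7: P0=I P1=M  mem[L7]=30
26. P0: store L5 := 28  bus=[BusRdX]  L5: P0=M P1=I  mem[L5]=20
27. P1: store L2 := 30  bus=[BusRdX]  L2: P0=I P1=M  mem[L2]=80
28. P0: store L5 := 2  bus=[-]  L5: P0=M P1=I  mem[L5]=20
29. P1: load  L4  bus=[-]  L4: P0=I P1=M  mem[L4]=80
30. P1: load  L6  bus=[-]  L6: P0=S P1=S  mem[L6]=72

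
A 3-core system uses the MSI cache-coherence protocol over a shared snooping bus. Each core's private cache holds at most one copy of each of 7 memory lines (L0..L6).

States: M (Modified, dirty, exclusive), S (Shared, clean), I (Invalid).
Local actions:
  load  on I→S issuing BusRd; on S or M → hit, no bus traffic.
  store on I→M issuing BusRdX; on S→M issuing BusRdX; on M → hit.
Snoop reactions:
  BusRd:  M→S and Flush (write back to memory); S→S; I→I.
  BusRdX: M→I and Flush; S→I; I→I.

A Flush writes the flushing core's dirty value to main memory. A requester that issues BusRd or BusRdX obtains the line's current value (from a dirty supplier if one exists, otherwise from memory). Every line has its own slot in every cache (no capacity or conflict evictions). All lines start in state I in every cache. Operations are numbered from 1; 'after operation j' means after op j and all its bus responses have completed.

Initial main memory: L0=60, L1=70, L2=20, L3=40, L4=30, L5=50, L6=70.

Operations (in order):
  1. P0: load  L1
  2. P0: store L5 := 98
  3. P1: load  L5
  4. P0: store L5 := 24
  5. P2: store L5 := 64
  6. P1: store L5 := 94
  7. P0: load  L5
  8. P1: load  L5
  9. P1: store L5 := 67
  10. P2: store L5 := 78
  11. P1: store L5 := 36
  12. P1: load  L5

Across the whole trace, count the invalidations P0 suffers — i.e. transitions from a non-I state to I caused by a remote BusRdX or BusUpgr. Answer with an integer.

invalidations = 2

1. P0: load  L1  bus=[BusRd]  L1: P0=S P1=I P2=I  mem[L1]=70
2. P0: store L5 := 98  bus=[BusRdX]  L5: P0=M P1=I P2=I  mem[L5]=50
3. P1: load  L5  bus=[BusRd,Flush]  L5: P0=S P1=S P2=I  mem[L5]=98
4. P0: store L5 := 24  bus=[BusRdX]  L5: P0=M P1=I P2=I  mem[L5]=98
5. P2: store L5 := 64  bus=[BusRdX,Flush]  L5: P0=I P1=I P2=M  mem[L5]=24
6. P1: store L5 := 94  bus=[BusRdX,Flush]  L5: P0=I P1=M P2=I  mem[L5]=64
7. P0: load  L5  bus=[BusRd,Flush]  L5: P0=S P1=S P2=I  mem[L5]=94
8. P1: load  L5  bus=[-]  L5: P0=S P1=S P2=I  mem[L5]=94
9. P1: store L5 := 67  bus=[BusRdX]  L5: P0=I P1=M P2=I  mem[L5]=94
10. P2: store L5 := 78  bus=[BusRdX,Flush]  L5: P0=I P1=I P2=M  mem[L5]=67
11. P1: store L5 := 36  bus=[BusRdX,Flush]  L5: P0=I P1=M P2=I  mem[L5]=78
12. P1: load  L5  bus=[-]  L5: P0=I P1=M P2=I  mem[L5]=78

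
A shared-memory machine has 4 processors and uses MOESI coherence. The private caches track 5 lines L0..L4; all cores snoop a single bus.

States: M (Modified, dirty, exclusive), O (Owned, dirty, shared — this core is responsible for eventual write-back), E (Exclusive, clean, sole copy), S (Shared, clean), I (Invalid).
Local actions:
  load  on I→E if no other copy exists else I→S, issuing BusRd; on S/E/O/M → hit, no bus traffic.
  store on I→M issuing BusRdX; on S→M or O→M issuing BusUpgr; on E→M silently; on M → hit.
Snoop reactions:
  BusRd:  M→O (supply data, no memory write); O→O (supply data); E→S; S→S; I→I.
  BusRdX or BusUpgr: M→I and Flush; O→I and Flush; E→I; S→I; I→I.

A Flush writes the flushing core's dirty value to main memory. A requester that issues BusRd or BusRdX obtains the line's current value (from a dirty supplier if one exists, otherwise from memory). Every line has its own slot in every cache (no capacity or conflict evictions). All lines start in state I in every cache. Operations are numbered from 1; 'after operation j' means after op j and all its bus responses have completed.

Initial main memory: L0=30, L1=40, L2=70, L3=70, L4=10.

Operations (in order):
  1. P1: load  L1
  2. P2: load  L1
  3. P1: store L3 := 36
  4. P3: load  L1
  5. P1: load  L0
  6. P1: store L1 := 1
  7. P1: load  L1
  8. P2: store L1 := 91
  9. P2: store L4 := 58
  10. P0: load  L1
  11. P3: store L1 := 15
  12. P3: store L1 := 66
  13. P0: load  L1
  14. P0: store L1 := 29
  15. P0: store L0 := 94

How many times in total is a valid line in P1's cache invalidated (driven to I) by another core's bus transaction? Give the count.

  op1 P1: load  L1 → I/E/I/I on L1; bus BusRd; mem=40
  op2 P2: load  L1 → I/S/S/I on L1; bus BusRd; mem=40
  op3 P1: store L3 := 36 → I/M/I/I on L3; bus BusRdX; mem=70
  op4 P3: load  L1 → I/S/S/S on L1; bus BusRd; mem=40
  op5 P1: load  L0 → I/E/I/I on L0; bus BusRd; mem=30
  op6 P1: store L1 := 1 → I/M/I/I on L1; bus BusUpgr; mem=40
  op7 P1: load  L1 → I/M/I/I on L1; bus (none); mem=40
  op8 P2: store L1 := 91 → I/I/M/I on L1; bus BusRdX Flush; mem=1
  op9 P2: store L4 := 58 → I/I/M/I on L4; bus BusRdX; mem=10
  op10 P0: load  L1 → S/I/O/I on L1; bus BusRd; mem=1
  op11 P3: store L1 := 15 → I/I/I/M on L1; bus BusRdX Flush; mem=91
  op12 P3: store L1 := 66 → I/I/I/M on L1; bus (none); mem=91
  op13 P0: load  L1 → S/I/I/O on L1; bus BusRd; mem=91
  op14 P0: store L1 := 29 → M/I/I/I on L1; bus BusUpgr Flush; mem=66
  op15 P0: store L0 := 94 → M/I/I/I on L0; bus BusRdX; mem=30

invalidations = 2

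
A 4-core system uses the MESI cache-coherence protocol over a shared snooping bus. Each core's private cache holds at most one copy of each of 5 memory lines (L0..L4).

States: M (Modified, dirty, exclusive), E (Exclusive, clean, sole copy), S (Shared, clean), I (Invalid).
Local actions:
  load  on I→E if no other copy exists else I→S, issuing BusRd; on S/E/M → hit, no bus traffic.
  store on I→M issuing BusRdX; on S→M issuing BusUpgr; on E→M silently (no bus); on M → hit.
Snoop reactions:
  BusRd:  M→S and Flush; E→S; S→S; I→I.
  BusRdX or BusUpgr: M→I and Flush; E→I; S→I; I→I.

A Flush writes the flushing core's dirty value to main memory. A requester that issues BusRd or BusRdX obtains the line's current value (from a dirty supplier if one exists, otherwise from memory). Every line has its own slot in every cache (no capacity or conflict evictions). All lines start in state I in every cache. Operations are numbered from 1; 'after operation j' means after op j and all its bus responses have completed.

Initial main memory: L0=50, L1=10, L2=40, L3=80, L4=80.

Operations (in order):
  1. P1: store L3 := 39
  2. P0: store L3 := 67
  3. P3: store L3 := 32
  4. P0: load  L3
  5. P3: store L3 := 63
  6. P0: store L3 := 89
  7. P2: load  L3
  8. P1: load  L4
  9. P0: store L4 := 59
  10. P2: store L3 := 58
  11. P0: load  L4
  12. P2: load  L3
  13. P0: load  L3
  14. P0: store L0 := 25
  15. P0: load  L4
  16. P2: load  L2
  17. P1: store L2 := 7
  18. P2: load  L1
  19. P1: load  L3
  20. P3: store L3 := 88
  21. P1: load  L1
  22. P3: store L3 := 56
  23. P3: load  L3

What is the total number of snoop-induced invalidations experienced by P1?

step 1: P1: store L3 := 39  ⟶  IMII  (L3)  txn=BusRdX  M[L3]=80
step 2: P0: store L3 := 67  ⟶  MIII  (L3)  txn=BusRdX+Flush  M[L3]=39
step 3: P3: store L3 := 32  ⟶  IIIM  (L3)  txn=BusRdX+Flush  M[L3]=67
step 4: P0: load  L3  ⟶  SIIS  (L3)  txn=BusRd+Flush  M[L3]=32
step 5: P3: store L3 := 63  ⟶  IIIM  (L3)  txn=BusUpgr  M[L3]=32
step 6: P0: store L3 := 89  ⟶  MIII  (L3)  txn=BusRdX+Flush  M[L3]=63
step 7: P2: load  L3  ⟶  SISI  (L3)  txn=BusRd+Flush  M[L3]=89
step 8: P1: load  L4  ⟶  IEII  (L4)  txn=BusRd  M[L4]=80
step 9: P0: store L4 := 59  ⟶  MIII  (L4)  txn=BusRdX  M[L4]=80
step 10: P2: store L3 := 58  ⟶  IIMI  (L3)  txn=BusUpgr  M[L3]=89
step 11: P0: load  L4  ⟶  MIII  (L4)  txn=∅  M[L4]=80
step 12: P2: load  L3  ⟶  IIMI  (L3)  txn=∅  M[L3]=89
step 13: P0: load  L3  ⟶  SISI  (L3)  txn=BusRd+Flush  M[L3]=58
step 14: P0: store L0 := 25  ⟶  MIII  (L0)  txn=BusRdX  M[L0]=50
step 15: P0: load  L4  ⟶  MIII  (L4)  txn=∅  M[L4]=80
step 16: P2: load  L2  ⟶  IIEI  (L2)  txn=BusRd  M[L2]=40
step 17: P1: store L2 := 7  ⟶  IMII  (L2)  txn=BusRdX  M[L2]=40
step 18: P2: load  L1  ⟶  IIEI  (L1)  txn=BusRd  M[L1]=10
step 19: P1: load  L3  ⟶  SSSI  (L3)  txn=BusRd  M[L3]=58
step 20: P3: store L3 := 88  ⟶  IIIM  (L3)  txn=BusRdX  M[L3]=58
step 21: P1: load  L1  ⟶  ISSI  (L1)  txn=BusRd  M[L1]=10
step 22: P3: store L3 := 56  ⟶  IIIM  (L3)  txn=∅  M[L3]=58
step 23: P3: load  L3  ⟶  IIIM  (L3)  txn=∅  M[L3]=58

invalidations = 3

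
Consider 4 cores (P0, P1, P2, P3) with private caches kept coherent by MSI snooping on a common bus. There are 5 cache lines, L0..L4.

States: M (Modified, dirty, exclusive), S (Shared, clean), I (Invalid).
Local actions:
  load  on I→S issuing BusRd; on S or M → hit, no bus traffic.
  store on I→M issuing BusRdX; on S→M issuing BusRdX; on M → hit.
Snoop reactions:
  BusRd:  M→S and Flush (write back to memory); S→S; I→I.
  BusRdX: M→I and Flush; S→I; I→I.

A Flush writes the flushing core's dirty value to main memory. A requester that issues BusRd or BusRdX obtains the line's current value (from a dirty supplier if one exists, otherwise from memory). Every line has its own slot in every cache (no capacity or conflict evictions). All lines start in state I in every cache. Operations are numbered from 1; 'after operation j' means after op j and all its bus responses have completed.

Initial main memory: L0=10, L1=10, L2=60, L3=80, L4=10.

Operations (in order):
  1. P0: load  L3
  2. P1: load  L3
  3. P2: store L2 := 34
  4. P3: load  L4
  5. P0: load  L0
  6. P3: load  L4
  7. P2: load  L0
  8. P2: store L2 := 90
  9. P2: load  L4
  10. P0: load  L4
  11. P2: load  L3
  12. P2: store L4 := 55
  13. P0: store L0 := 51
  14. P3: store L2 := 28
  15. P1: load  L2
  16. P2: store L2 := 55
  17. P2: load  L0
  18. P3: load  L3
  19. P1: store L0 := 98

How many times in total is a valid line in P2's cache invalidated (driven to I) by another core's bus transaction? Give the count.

invalidations = 3

  op1 P0: load  L3 → S/I/I/I on L3; bus BusRd; mem=80
  op2 P1: load  L3 → S/S/I/I on L3; bus BusRd; mem=80
  op3 P2: store L2 := 34 → I/I/M/I on L2; bus BusRdX; mem=60
  op4 P3: load  L4 → I/I/I/S on L4; bus BusRd; mem=10
  op5 P0: load  L0 → S/I/I/I on L0; bus BusRd; mem=10
  op6 P3: load  L4 → I/I/I/S on L4; bus (none); mem=10
  op7 P2: load  L0 → S/I/S/I on L0; bus BusRd; mem=10
  op8 P2: store L2 := 90 → I/I/M/I on L2; bus (none); mem=60
  op9 P2: load  L4 → I/I/S/S on L4; bus BusRd; mem=10
  op10 P0: load  L4 → S/I/S/S on L4; bus BusRd; mem=10
  op11 P2: load  L3 → S/S/S/I on L3; bus BusRd; mem=80
  op12 P2: store L4 := 55 → I/I/M/I on L4; bus BusRdX; mem=10
  op13 P0: store L0 := 51 → M/I/I/I on L0; bus BusRdX; mem=10
  op14 P3: store L2 := 28 → I/I/I/M on L2; bus BusRdX Flush; mem=90
  op15 P1: load  L2 → I/S/I/S on L2; bus BusRd Flush; mem=28
  op16 P2: store L2 := 55 → I/I/M/I on L2; bus BusRdX; mem=28
  op17 P2: load  L0 → S/I/S/I on L0; bus BusRd Flush; mem=51
  op18 P3: load  L3 → S/S/S/S on L3; bus BusRd; mem=80
  op19 P1: store L0 := 98 → I/M/I/I on L0; bus BusRdX; mem=51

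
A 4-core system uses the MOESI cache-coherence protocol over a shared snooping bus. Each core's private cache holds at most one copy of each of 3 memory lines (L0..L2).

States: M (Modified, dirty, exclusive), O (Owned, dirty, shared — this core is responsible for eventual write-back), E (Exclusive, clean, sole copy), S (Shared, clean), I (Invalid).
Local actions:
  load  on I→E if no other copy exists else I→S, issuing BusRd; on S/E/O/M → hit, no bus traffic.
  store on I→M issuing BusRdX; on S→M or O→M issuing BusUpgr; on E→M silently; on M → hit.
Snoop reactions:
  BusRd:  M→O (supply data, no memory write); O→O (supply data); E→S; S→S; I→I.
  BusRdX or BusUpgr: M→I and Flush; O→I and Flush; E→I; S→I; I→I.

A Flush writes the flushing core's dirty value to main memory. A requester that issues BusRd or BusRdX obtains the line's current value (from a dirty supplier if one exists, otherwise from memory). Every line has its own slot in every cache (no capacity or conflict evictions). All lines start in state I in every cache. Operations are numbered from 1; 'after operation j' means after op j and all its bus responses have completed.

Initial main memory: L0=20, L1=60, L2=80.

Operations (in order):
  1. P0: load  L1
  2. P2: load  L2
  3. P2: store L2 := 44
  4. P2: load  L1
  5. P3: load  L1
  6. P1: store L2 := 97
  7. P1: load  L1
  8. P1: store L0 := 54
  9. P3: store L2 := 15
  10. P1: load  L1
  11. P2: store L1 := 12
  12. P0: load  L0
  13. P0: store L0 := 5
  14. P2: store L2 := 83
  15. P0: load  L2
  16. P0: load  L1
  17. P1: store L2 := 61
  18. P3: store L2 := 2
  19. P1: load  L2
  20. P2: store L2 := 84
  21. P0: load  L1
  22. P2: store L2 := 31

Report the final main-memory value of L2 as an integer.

memory[L2] = 2

1. P0: load  L1  bus=[BusRd]  L1: P0=E P1=I P2=I P3=I  mem[L1]=60
2. P2: load  L2  bus=[BusRd]  L2: P0=I P1=I P2=E P3=I  mem[L2]=80
3. P2: store L2 := 44  bus=[-]  L2: P0=I P1=I P2=M P3=I  mem[L2]=80
4. P2: load  L1  bus=[BusRd]  L1: P0=S P1=I P2=S P3=I  mem[L1]=60
5. P3: load  L1  bus=[BusRd]  L1: P0=S P1=I P2=S P3=S  mem[L1]=60
6. P1: store L2 := 97  bus=[BusRdX,Flush]  L2: P0=I P1=M P2=I P3=I  mem[L2]=44
7. P1: load  L1  bus=[BusRd]  L1: P0=S P1=S P2=S P3=S  mem[L1]=60
8. P1: store L0 := 54  bus=[BusRdX]  L0: P0=I P1=M P2=I P3=I  mem[L0]=20
9. P3: store L2 := 15  bus=[BusRdX,Flush]  L2: P0=I P1=I P2=I P3=M  mem[L2]=97
10. P1: load  L1  bus=[-]  L1: P0=S P1=S P2=S P3=S  mem[L1]=60
11. P2: store L1 := 12  bus=[BusUpgr]  L1: P0=I P1=I P2=M P3=I  mem[L1]=60
12. P0: load  L0  bus=[BusRd]  L0: P0=S P1=O P2=I P3=I  mem[L0]=20
13. P0: store L0 := 5  bus=[BusUpgr,Flush]  L0: P0=M P1=I P2=I P3=I  mem[L0]=54
14. P2: store L2 := 83  bus=[BusRdX,Flush]  L2: P0=I P1=I P2=M P3=I  mem[L2]=15
15. P0: load  L2  bus=[BusRd]  L2: P0=S P1=I P2=O P3=I  mem[L2]=15
16. P0: load  L1  bus=[BusRd]  L1: P0=S P1=I P2=O P3=I  mem[L1]=60
17. P1: store L2 := 61  bus=[BusRdX,Flush]  L2: P0=I P1=M P2=I P3=I  mem[L2]=83
18. P3: store L2 := 2  bus=[BusRdX,Flush]  L2: P0=I P1=I P2=I P3=M  mem[L2]=61
19. P1: load  L2  bus=[BusRd]  L2: P0=I P1=S P2=I P3=O  mem[L2]=61
20. P2: store L2 := 84  bus=[BusRdX,Flush]  L2: P0=I P1=I P2=M P3=I  mem[L2]=2
21. P0: load  L1  bus=[-]  L1: P0=S P1=I P2=O P3=I  mem[L1]=60
22. P2: store L2 := 31  bus=[-]  L2: P0=I P1=I P2=M P3=I  mem[L2]=2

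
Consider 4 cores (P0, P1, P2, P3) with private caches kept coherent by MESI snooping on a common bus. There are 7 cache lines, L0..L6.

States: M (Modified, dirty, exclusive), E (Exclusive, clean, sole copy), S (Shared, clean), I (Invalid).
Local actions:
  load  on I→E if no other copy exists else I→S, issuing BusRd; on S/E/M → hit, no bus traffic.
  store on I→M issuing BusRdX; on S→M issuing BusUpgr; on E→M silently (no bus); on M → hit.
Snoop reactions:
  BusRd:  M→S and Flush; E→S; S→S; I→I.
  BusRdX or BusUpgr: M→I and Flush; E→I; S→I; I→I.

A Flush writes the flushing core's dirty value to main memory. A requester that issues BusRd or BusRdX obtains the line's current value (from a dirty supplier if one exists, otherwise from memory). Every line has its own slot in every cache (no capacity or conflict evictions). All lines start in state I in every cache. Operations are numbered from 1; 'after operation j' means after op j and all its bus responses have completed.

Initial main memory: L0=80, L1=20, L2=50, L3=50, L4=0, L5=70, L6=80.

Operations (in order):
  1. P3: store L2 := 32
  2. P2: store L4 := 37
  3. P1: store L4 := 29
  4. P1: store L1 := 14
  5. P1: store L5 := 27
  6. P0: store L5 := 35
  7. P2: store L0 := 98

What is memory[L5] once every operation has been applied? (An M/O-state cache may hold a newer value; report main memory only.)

memory[L5] = 27

  op1 P3: store L2 := 32 → I/I/I/M on L2; bus BusRdX; mem=50
  op2 P2: store L4 := 37 → I/I/M/I on L4; bus BusRdX; mem=0
  op3 P1: store L4 := 29 → I/M/I/I on L4; bus BusRdX Flush; mem=37
  op4 P1: store L1 := 14 → I/M/I/I on L1; bus BusRdX; mem=20
  op5 P1: store L5 := 27 → I/M/I/I on L5; bus BusRdX; mem=70
  op6 P0: store L5 := 35 → M/I/I/I on L5; bus BusRdX Flush; mem=27
  op7 P2: store L0 := 98 → I/I/M/I on L0; bus BusRdX; mem=80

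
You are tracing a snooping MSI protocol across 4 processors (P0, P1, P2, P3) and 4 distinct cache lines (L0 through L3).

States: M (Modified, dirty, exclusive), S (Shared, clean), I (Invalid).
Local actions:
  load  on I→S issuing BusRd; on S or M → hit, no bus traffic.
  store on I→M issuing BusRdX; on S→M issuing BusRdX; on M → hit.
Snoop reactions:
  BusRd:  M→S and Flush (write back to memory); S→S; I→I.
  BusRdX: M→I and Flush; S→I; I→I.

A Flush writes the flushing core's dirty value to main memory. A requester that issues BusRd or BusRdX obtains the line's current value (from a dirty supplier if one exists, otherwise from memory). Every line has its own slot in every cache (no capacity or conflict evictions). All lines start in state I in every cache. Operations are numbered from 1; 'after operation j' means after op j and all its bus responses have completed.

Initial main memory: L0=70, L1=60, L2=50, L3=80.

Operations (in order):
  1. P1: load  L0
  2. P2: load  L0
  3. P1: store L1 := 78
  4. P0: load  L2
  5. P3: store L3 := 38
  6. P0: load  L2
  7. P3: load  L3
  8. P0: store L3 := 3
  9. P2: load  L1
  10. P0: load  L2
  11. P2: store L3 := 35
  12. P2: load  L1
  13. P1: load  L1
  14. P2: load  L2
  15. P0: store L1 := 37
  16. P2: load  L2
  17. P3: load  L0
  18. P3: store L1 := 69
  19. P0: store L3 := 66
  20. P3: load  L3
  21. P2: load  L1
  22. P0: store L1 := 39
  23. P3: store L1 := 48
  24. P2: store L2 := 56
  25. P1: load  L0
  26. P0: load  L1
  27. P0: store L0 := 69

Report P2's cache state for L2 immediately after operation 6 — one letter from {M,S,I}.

state = I

1. P1: load  L0  bus=[BusRd]  L0: P0=I P1=S P2=I P3=I  mem[L0]=70
2. P2: load  L0  bus=[BusRd]  L0: P0=I P1=S P2=S P3=I  mem[L0]=70
3. P1: store L1 := 78  bus=[BusRdX]  L1: P0=I P1=M P2=I P3=I  mem[L1]=60
4. P0: load  L2  bus=[BusRd]  L2: P0=S P1=I P2=I P3=I  mem[L2]=50
5. P3: store L3 := 38  bus=[BusRdX]  L3: P0=I P1=I P2=I P3=M  mem[L3]=80
6. P0: load  L2  bus=[-]  L2: P0=S P1=I P2=I P3=I  mem[L2]=50
7. P3: load  L3  bus=[-]  L3: P0=I P1=I P2=I P3=M  mem[L3]=80
8. P0: store L3 := 3  bus=[BusRdX,Flush]  L3: P0=M P1=I P2=I P3=I  mem[L3]=38
9. P2: load  L1  bus=[BusRd,Flush]  L1: P0=I P1=S P2=S P3=I  mem[L1]=78
10. P0: load  L2  bus=[-]  L2: P0=S P1=I P2=I P3=I  mem[L2]=50
11. P2: store L3 := 35  bus=[BusRdX,Flush]  L3: P0=I P1=I P2=M P3=I  mem[L3]=3
12. P2: load  L1  bus=[-]  L1: P0=I P1=S P2=S P3=I  mem[L1]=78
13. P1: load  L1  bus=[-]  L1: P0=I P1=S P2=S P3=I  mem[L1]=78
14. P2: load  L2  bus=[BusRd]  L2: P0=S P1=I P2=S P3=I  mem[L2]=50
15. P0: store L1 := 37  bus=[BusRdX]  L1: P0=M P1=I P2=I P3=I  mem[L1]=78
16. P2: load  L2  bus=[-]  L2: P0=S P1=I P2=S P3=I  mem[L2]=50
17. P3: load  L0  bus=[BusRd]  L0: P0=I P1=S P2=S P3=S  mem[L0]=70
18. P3: store L1 := 69  bus=[BusRdX,Flush]  L1: P0=I P1=I P2=I P3=M  mem[L1]=37
19. P0: store L3 := 66  bus=[BusRdX,Flush]  L3: P0=M P1=I P2=I P3=I  mem[L3]=35
20. P3: load  L3  bus=[BusRd,Flush]  L3: P0=S P1=I P2=I P3=S  mem[L3]=66
21. P2: load  L1  bus=[BusRd,Flush]  L1: P0=I P1=I P2=S P3=S  mem[L1]=69
22. P0: store L1 := 39  bus=[BusRdX]  L1: P0=M P1=I P2=I P3=I  mem[L1]=69
23. P3: store L1 := 48  bus=[BusRdX,Flush]  L1: P0=I P1=I P2=I P3=M  mem[L1]=39
24. P2: store L2 := 56  bus=[BusRdX]  L2: P0=I P1=I P2=M P3=I  mem[L2]=50
25. P1: load  L0  bus=[-]  L0: P0=I P1=S P2=S P3=S  mem[L0]=70
26. P0: load  L1  bus=[BusRd,Flush]  L1: P0=S P1=I P2=I P3=S  mem[L1]=48
27. P0: store L0 := 69  bus=[BusRdX]  L0: P0=M P1=I P2=I P3=I  mem[L0]=70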